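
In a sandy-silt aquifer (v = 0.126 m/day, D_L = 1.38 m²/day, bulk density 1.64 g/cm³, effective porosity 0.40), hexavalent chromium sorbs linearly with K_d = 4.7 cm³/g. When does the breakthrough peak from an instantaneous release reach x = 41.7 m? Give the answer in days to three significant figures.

Retardation factor R = 1 + ρ_b·K_d/n = 1 + 1.64 × 4.7/0.40 = 20.27.
Sorption retards both mechanisms: v_R = v/R = 0.006216 m/day, D_R = D/R = 0.06808 m²/day.
Peak time from v_R²t² + 2D_R t − x² = 0: t = (√(D_R² + v_R²x²) − D_R)/v_R².
√(D_R² + v_R²x²) = √(0.06808² + 0.006216² × 41.7²) = 0.2680; v_R² = 3.864e-05.
t = (0.2680 − 0.06808)/3.864e-05 = 5170 days.

5170 days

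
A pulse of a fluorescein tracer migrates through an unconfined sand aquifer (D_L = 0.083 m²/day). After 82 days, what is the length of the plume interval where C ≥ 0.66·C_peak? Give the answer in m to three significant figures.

The plume is Gaussian with σ = √(2Dt) = √(2 × 0.083 × 82) = 3.689 m.
C/C_peak = exp(−Δx²/(2σ²)) = 0.66 ⇒ Δx = σ·√(−2 ln 0.66) = 3.689 × 0.9116 = 3.363 m.
Width = 2Δx = 6.73 m.

6.73 m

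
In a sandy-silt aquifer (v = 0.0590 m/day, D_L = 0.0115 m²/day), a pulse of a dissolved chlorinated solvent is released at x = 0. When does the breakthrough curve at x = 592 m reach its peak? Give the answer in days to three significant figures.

For the 1D instantaneous-source solution, setting ∂C/∂t = 0 at fixed x gives v²t² + 2Dt − x² = 0, so t = (√(D² + v²x²) − D)/v².
√(D² + v²x²) = √(0.0115² + 0.0590² × 592²) = 34.93; v² = 0.003481.
t = (34.93 − 0.0115)/0.003481 = 10000 days (vs. the pure-advection estimate x/v = 10000 d).

10000 days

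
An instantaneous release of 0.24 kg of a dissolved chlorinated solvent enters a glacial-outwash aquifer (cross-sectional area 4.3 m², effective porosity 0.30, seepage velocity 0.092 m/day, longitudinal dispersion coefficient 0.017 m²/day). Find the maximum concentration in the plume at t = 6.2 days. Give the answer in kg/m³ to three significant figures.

The peak of an instantaneous 1D plume sits at x = vt; there the Gaussian factor is 1 and C_max = M/(n_e·A·√(4πDt)), where n_e·A is the pore area the mass is dissolved in.
√(4πDt) = √(4π × 0.017 × 6.2) = 1.151 m, so C_max = 0.24/(0.30 × 4.3 × 1.151) = 0.162 kg/m³.

0.162 kg/m³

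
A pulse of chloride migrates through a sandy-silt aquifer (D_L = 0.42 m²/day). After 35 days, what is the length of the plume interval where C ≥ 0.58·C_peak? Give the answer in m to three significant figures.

11.3 m

The plume is Gaussian with σ = √(2Dt) = √(2 × 0.42 × 35) = 5.422 m.
C/C_peak = exp(−Δx²/(2σ²)) = 0.58 ⇒ Δx = σ·√(−2 ln 0.58) = 5.422 × 1.044 = 5.661 m.
Width = 2Δx = 11.3 m.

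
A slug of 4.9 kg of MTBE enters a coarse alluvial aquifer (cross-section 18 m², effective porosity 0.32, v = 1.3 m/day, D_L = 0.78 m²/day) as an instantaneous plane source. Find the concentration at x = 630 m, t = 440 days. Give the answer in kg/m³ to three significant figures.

0.00112 kg/m³

For an instantaneous plane source, C(x,t) = M/(n_e·A·√(4πDt)) · exp(−(x−vt)²/(4Dt)), with n_e·A the pore (flow) area.
Plume center vt = 1.3 × 440 = 572 m, so the well at 630 m is 58 m downgradient of the peak.
√(4πDt) = 65.67 m, giving peak height M/(n_e·A·√(4πDt)) = 4.9/(0.32 × 18 × 65.67) = 0.01295 kg/m³.
(x−vt)²/(4Dt) = (58)²/(4 × 0.78 × 440) = 2.450; exp(−2.450) = 0.08629.
C = 0.01295 × 0.08629 = 0.00112 kg/m³.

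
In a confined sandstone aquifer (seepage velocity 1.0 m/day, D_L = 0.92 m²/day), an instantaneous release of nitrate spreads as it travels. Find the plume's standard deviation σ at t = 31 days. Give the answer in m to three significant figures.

7.55 m

Dispersive spreading gives a Gaussian with σ² = 2Dt; advection only shifts the center.
σ = √(2 × 0.92 × 31) = 7.55 m.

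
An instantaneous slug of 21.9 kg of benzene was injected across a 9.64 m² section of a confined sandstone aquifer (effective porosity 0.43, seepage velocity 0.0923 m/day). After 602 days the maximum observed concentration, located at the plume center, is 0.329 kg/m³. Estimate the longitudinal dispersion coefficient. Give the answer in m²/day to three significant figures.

At the plume center C_max = M/(n_e·A·√(4πDt)), so D = M²/(4πt·(n_e·A·C_max)²).
n_e·A·C_max = 0.43 × 9.64 × 0.329 = 1.364 kg/m.
D = 21.9²/(4π × 602 × 1.364²) = 0.0341 m²/day.

0.0341 m²/day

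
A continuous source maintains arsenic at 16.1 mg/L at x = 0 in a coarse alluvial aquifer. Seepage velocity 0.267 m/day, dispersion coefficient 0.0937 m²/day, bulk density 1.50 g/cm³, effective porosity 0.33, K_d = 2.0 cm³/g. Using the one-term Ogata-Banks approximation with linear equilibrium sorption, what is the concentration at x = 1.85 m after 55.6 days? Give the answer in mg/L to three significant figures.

5.71 mg/L

Retardation factor R = 1 + ρ_b·K_d/n = 1 + 1.50 × 2.0/0.33 = 10.09.
Sorption retards both mechanisms: v_R = v/R = 0.02646 m/day, D_R = D/R = 0.009286 m²/day.
v_R·t = 0.02646 × 55.6 = 1.471176 m; 2√(D_R t) = 1.437 m; argument = (1.85 − 1.471176)/1.437 = 0.2636.
C = C₀ × ½·erfc(0.2636) = 16.1 × 0.3547 = 5.71 mg/L.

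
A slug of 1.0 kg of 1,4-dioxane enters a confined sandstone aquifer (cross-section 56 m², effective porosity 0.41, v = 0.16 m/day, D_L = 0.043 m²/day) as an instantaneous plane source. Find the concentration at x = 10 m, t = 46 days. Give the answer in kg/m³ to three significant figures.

0.00362 kg/m³

For an instantaneous plane source, C(x,t) = M/(n_e·A·√(4πDt)) · exp(−(x−vt)²/(4Dt)), with n_e·A the pore (flow) area.
Plume center vt = 0.16 × 46 = 7.36 m, so the well at 10 m is 2.64 m downgradient of the peak.
√(4πDt) = 4.986 m, giving peak height M/(n_e·A·√(4πDt)) = 1.0/(0.41 × 56 × 4.986) = 0.008735 kg/m³.
(x−vt)²/(4Dt) = (2.64)²/(4 × 0.043 × 46) = 0.8809; exp(−0.8809) = 0.4144.
C = 0.008735 × 0.4144 = 0.00362 kg/m³.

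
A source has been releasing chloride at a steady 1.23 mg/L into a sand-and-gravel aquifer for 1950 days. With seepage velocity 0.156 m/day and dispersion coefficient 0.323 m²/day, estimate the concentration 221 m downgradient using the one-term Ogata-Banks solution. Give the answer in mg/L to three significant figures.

1.22 mg/L

For a continuous step input, C/C₀ ≈ ½·erfc((x−vt)/(2√(Dt))).
vt = 0.156 × 1950 = 304.2 m and 2√(Dt) = 2√(0.323 × 1950) = 50.19 m.
Argument (x−vt)/(2√(Dt)) = (221 − 304.2)/50.19 = -1.658; ½·erfc(-1.658) = 0.9905.
C = 1.23 × 0.9905 = 1.22 mg/L.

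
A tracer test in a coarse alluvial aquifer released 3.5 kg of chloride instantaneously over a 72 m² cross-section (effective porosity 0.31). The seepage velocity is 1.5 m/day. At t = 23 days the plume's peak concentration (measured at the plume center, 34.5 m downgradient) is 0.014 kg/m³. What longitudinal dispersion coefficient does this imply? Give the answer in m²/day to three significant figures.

At the plume center C_max = M/(n_e·A·√(4πDt)), so D = M²/(4πt·(n_e·A·C_max)²).
n_e·A·C_max = 0.31 × 72 × 0.014 = 0.3125 kg/m.
D = 3.5²/(4π × 23 × 0.3125²) = 0.434 m²/day.

0.434 m²/day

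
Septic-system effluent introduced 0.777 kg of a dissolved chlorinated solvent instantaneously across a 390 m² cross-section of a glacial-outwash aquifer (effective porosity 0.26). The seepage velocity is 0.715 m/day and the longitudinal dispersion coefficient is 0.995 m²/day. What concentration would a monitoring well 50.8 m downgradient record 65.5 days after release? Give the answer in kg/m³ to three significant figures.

0.000252 kg/m³

For an instantaneous plane source, C(x,t) = M/(n_e·A·√(4πDt)) · exp(−(x−vt)²/(4Dt)), with n_e·A the pore (flow) area.
Plume center vt = 0.715 × 65.5 = 46.8325 m, so the well at 50.8 m is 3.9675 m downgradient of the peak.
√(4πDt) = 28.62 m, giving peak height M/(n_e·A·√(4πDt)) = 0.777/(0.26 × 390 × 28.62) = 0.0002677 kg/m³.
(x−vt)²/(4Dt) = (3.9675)²/(4 × 0.995 × 65.5) = 0.06038; exp(−0.06038) = 0.9414.
C = 0.0002677 × 0.9414 = 0.000252 kg/m³.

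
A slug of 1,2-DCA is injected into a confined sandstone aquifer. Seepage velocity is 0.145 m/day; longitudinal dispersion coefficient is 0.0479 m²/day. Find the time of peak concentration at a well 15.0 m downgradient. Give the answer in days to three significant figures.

For the 1D instantaneous-source solution, setting ∂C/∂t = 0 at fixed x gives v²t² + 2Dt − x² = 0, so t = (√(D² + v²x²) − D)/v².
√(D² + v²x²) = √(0.0479² + 0.145² × 15.0²) = 2.176; v² = 0.021025.
t = (2.176 − 0.0479)/0.021025 = 101 days (vs. the pure-advection estimate x/v = 103 d).

101 days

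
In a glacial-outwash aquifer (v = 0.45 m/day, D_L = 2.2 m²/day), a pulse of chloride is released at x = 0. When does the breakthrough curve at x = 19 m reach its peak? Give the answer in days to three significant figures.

For the 1D instantaneous-source solution, setting ∂C/∂t = 0 at fixed x gives v²t² + 2Dt − x² = 0, so t = (√(D² + v²x²) − D)/v².
√(D² + v²x²) = √(2.2² + 0.45² × 19²) = 8.829; v² = 0.2025.
t = (8.829 − 2.2)/0.2025 = 32.7 days (vs. the pure-advection estimate x/v = 42.2 d).

32.7 days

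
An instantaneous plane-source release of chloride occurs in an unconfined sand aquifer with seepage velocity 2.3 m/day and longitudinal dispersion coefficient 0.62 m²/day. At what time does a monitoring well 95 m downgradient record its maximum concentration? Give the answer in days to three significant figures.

41.2 days

For the 1D instantaneous-source solution, setting ∂C/∂t = 0 at fixed x gives v²t² + 2Dt − x² = 0, so t = (√(D² + v²x²) − D)/v².
√(D² + v²x²) = √(0.62² + 2.3² × 95²) = 218.5; v² = 5.29.
t = (218.5 − 0.62)/5.29 = 41.2 days (vs. the pure-advection estimate x/v = 41.3 d).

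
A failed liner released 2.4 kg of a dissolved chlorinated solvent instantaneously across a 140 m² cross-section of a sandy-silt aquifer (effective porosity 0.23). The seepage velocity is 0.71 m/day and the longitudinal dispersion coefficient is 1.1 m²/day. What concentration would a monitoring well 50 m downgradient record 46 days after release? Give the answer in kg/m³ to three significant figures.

0.000669 kg/m³

For an instantaneous plane source, C(x,t) = M/(n_e·A·√(4πDt)) · exp(−(x−vt)²/(4Dt)), with n_e·A the pore (flow) area.
Plume center vt = 0.71 × 46 = 32.66 m, so the well at 50 m is 17.34 m downgradient of the peak.
√(4πDt) = 25.22 m, giving peak height M/(n_e·A·√(4πDt)) = 2.4/(0.23 × 140 × 25.22) = 0.002955 kg/m³.
(x−vt)²/(4Dt) = (17.34)²/(4 × 1.1 × 46) = 1.486; exp(−1.486) = 0.2263.
C = 0.002955 × 0.2263 = 0.000669 kg/m³.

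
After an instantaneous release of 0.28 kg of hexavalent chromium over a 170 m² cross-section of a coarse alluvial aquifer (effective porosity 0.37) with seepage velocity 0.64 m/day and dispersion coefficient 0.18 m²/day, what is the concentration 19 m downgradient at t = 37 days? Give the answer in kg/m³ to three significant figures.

0.000214 kg/m³

For an instantaneous plane source, C(x,t) = M/(n_e·A·√(4πDt)) · exp(−(x−vt)²/(4Dt)), with n_e·A the pore (flow) area.
Plume center vt = 0.64 × 37 = 23.68 m, so the well at 19 m is 4.68 m upgradient of the peak.
√(4πDt) = 9.148 m, giving peak height M/(n_e·A·√(4πDt)) = 0.28/(0.37 × 170 × 9.148) = 0.0004866 kg/m³.
(x−vt)²/(4Dt) = (-4.68)²/(4 × 0.18 × 37) = 0.8222; exp(−0.8222) = 0.4395.
C = 0.0004866 × 0.4395 = 0.000214 kg/m³.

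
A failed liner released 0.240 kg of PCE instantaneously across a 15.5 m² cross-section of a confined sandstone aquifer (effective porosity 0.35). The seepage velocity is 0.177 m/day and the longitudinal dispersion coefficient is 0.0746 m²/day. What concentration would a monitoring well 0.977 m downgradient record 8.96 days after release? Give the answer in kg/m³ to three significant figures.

For an instantaneous plane source, C(x,t) = M/(n_e·A·√(4πDt)) · exp(−(x−vt)²/(4Dt)), with n_e·A the pore (flow) area.
Plume center vt = 0.177 × 8.96 = 1.58592 m, so the well at 0.977 m is 0.60892 m upgradient of the peak.
√(4πDt) = 2.898 m, giving peak height M/(n_e·A·√(4πDt)) = 0.240/(0.35 × 15.5 × 2.898) = 0.01527 kg/m³.
(x−vt)²/(4Dt) = (-0.60892)²/(4 × 0.0746 × 8.96) = 0.1387; exp(−0.1387) = 0.8705.
C = 0.01527 × 0.8705 = 0.0133 kg/m³.

0.0133 kg/m³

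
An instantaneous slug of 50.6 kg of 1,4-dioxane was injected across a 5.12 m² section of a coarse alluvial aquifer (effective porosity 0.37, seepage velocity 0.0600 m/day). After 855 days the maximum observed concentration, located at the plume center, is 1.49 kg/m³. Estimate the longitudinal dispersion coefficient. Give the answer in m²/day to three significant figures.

0.0299 m²/day

At the plume center C_max = M/(n_e·A·√(4πDt)), so D = M²/(4πt·(n_e·A·C_max)²).
n_e·A·C_max = 0.37 × 5.12 × 1.49 = 2.823 kg/m.
D = 50.6²/(4π × 855 × 2.823²) = 0.0299 m²/day.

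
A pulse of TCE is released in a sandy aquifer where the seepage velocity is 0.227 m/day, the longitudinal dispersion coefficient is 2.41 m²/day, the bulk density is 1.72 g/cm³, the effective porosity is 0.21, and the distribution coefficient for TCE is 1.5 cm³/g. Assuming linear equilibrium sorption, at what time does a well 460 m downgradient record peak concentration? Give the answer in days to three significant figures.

26300 days

Retardation factor R = 1 + ρ_b·K_d/n = 1 + 1.72 × 1.5/0.21 = 13.29.
Sorption retards both mechanisms: v_R = v/R = 0.01708 m/day, D_R = D/R = 0.1813 m²/day.
Peak time from v_R²t² + 2D_R t − x² = 0: t = (√(D_R² + v_R²x²) − D_R)/v_R².
√(D_R² + v_R²x²) = √(0.1813² + 0.01708² × 460²) = 7.859; v_R² = 0.0002917.
t = (7.859 − 0.1813)/0.0002917 = 26300 days.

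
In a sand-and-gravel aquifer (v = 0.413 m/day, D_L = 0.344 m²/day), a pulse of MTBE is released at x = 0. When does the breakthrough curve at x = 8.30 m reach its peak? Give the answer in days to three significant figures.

18.2 days

For the 1D instantaneous-source solution, setting ∂C/∂t = 0 at fixed x gives v²t² + 2Dt − x² = 0, so t = (√(D² + v²x²) − D)/v².
√(D² + v²x²) = √(0.344² + 0.413² × 8.30²) = 3.445; v² = 0.170569.
t = (3.445 − 0.344)/0.170569 = 18.2 days (vs. the pure-advection estimate x/v = 20.1 d).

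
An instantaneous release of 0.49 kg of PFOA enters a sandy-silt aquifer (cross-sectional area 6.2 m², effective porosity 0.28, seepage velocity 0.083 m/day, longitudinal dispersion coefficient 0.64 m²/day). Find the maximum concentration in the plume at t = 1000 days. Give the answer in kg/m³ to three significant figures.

The peak of an instantaneous 1D plume sits at x = vt; there the Gaussian factor is 1 and C_max = M/(n_e·A·√(4πDt)), where n_e·A is the pore area the mass is dissolved in.
√(4πDt) = √(4π × 0.64 × 1000) = 89.68 m, so C_max = 0.49/(0.28 × 6.2 × 89.68) = 0.00315 kg/m³.

0.00315 kg/m³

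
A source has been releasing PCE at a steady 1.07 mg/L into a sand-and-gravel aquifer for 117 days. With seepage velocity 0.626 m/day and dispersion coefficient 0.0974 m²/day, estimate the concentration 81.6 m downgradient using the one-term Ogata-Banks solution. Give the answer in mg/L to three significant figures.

0.0428 mg/L

For a continuous step input, C/C₀ ≈ ½·erfc((x−vt)/(2√(Dt))).
vt = 0.626 × 117 = 73.242 m and 2√(Dt) = 2√(0.0974 × 117) = 6.752 m.
Argument (x−vt)/(2√(Dt)) = (81.6 − 73.242)/6.752 = 1.238; ½·erfc(1.238) = 0.03999.
C = 1.07 × 0.03999 = 0.0428 mg/L.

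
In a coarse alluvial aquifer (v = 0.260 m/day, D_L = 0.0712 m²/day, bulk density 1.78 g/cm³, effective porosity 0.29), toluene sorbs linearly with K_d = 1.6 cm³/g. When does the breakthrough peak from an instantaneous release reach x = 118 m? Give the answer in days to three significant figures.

Retardation factor R = 1 + ρ_b·K_d/n = 1 + 1.78 × 1.6/0.29 = 10.82.
Sorption retards both mechanisms: v_R = v/R = 0.02403 m/day, D_R = D/R = 0.006580 m²/day.
Peak time from v_R²t² + 2D_R t − x² = 0: t = (√(D_R² + v_R²x²) − D_R)/v_R².
√(D_R² + v_R²x²) = √(0.006580² + 0.02403² × 118²) = 2.836; v_R² = 0.0005774.
t = (2.836 − 0.006580)/0.0005774 = 4900 days.

4900 days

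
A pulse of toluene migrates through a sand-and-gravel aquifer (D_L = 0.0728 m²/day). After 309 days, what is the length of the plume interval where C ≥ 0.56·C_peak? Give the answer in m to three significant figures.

The plume is Gaussian with σ = √(2Dt) = √(2 × 0.0728 × 309) = 6.707 m.
C/C_peak = exp(−Δx²/(2σ²)) = 0.56 ⇒ Δx = σ·√(−2 ln 0.56) = 6.707 × 1.077 = 7.223 m.
Width = 2Δx = 14.4 m.

14.4 m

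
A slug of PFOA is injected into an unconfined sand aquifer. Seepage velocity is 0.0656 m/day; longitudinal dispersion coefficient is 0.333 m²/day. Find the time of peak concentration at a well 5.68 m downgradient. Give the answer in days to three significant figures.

38.7 days

For the 1D instantaneous-source solution, setting ∂C/∂t = 0 at fixed x gives v²t² + 2Dt − x² = 0, so t = (√(D² + v²x²) − D)/v².
√(D² + v²x²) = √(0.333² + 0.0656² × 5.68²) = 0.4997; v² = 0.00430336.
t = (0.4997 − 0.333)/0.00430336 = 38.7 days (vs. the pure-advection estimate x/v = 86.6 d).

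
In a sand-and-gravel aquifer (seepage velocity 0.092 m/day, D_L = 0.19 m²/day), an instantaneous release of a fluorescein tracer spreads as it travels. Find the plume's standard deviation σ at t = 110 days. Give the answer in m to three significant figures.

6.47 m

Dispersive spreading gives a Gaussian with σ² = 2Dt; advection only shifts the center.
σ = √(2 × 0.19 × 110) = 6.47 m.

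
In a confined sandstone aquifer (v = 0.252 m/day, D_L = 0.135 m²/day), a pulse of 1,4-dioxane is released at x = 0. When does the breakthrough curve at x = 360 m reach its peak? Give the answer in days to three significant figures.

For the 1D instantaneous-source solution, setting ∂C/∂t = 0 at fixed x gives v²t² + 2Dt − x² = 0, so t = (√(D² + v²x²) − D)/v².
√(D² + v²x²) = √(0.135² + 0.252² × 360²) = 90.72; v² = 0.063504.
t = (90.72 − 0.135)/0.063504 = 1430 days (vs. the pure-advection estimate x/v = 1430 d).

1430 days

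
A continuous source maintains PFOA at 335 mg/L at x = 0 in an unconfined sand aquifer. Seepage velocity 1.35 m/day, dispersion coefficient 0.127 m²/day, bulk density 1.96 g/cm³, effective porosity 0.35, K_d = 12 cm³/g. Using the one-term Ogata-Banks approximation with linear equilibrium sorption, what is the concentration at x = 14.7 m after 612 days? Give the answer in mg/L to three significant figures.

Retardation factor R = 1 + ρ_b·K_d/n = 1 + 1.96 × 12/0.35 = 68.20.
Sorption retards both mechanisms: v_R = v/R = 0.01979 m/day, D_R = D/R = 0.001862 m²/day.
v_R·t = 0.01979 × 612 = 12.11148 m; 2√(D_R t) = 2.135 m; argument = (14.7 − 12.11148)/2.135 = 1.212.
C = C₀ × ½·erfc(1.212) = 335 × 0.04326 = 14.5 mg/L.

14.5 mg/L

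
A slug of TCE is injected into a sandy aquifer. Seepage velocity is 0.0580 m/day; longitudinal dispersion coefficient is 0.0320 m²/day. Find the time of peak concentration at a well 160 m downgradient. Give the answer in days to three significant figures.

For the 1D instantaneous-source solution, setting ∂C/∂t = 0 at fixed x gives v²t² + 2Dt − x² = 0, so t = (√(D² + v²x²) − D)/v².
√(D² + v²x²) = √(0.0320² + 0.0580² × 160²) = 9.280; v² = 0.003364.
t = (9.280 − 0.0320)/0.003364 = 2750 days (vs. the pure-advection estimate x/v = 2760 d).

2750 days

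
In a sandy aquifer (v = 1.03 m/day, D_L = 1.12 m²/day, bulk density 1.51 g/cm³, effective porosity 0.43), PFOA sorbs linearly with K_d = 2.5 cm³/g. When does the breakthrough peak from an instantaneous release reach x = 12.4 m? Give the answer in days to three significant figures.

Retardation factor R = 1 + ρ_b·K_d/n = 1 + 1.51 × 2.5/0.43 = 9.779.
Sorption retards both mechanisms: v_R = v/R = 0.1053 m/day, D_R = D/R = 0.1145 m²/day.
Peak time from v_R²t² + 2D_R t − x² = 0: t = (√(D_R² + v_R²x²) − D_R)/v_R².
√(D_R² + v_R²x²) = √(0.1145² + 0.1053² × 12.4²) = 1.311; v_R² = 0.01109.
t = (1.311 − 0.1145)/0.01109 = 108 days.

108 days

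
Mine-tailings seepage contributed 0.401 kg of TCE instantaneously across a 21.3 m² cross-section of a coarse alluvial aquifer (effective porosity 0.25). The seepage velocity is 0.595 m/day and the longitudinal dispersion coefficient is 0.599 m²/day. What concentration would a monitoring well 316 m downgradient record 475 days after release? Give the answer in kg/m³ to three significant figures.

0.000473 kg/m³

For an instantaneous plane source, C(x,t) = M/(n_e·A·√(4πDt)) · exp(−(x−vt)²/(4Dt)), with n_e·A the pore (flow) area.
Plume center vt = 0.595 × 475 = 282.625 m, so the well at 316 m is 33.375 m downgradient of the peak.
√(4πDt) = 59.80 m, giving peak height M/(n_e·A·√(4πDt)) = 0.401/(0.25 × 21.3 × 59.80) = 0.001259 kg/m³.
(x−vt)²/(4Dt) = (33.375)²/(4 × 0.599 × 475) = 0.9787; exp(−0.9787) = 0.3758.
C = 0.001259 × 0.3758 = 0.000473 kg/m³.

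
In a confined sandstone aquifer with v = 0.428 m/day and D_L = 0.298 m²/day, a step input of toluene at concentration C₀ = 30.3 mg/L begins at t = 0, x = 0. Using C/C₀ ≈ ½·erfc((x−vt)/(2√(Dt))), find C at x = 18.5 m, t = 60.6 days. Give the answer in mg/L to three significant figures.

27.0 mg/L

For a continuous step input, C/C₀ ≈ ½·erfc((x−vt)/(2√(Dt))).
vt = 0.428 × 60.6 = 25.9368 m and 2√(Dt) = 2√(0.298 × 60.6) = 8.499 m.
Argument (x−vt)/(2√(Dt)) = (18.5 − 25.9368)/8.499 = -0.8750; ½·erfc(-0.8750) = 0.8920.
C = 30.3 × 0.8920 = 27.0 mg/L.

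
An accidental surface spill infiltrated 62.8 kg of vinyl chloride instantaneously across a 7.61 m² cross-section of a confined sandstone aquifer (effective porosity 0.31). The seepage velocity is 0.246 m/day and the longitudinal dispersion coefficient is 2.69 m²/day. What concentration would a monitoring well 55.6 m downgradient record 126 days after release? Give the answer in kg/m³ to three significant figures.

For an instantaneous plane source, C(x,t) = M/(n_e·A·√(4πDt)) · exp(−(x−vt)²/(4Dt)), with n_e·A the pore (flow) area.
Plume center vt = 0.246 × 126 = 30.996 m, so the well at 55.6 m is 24.604 m downgradient of the peak.
√(4πDt) = 65.26 m, giving peak height M/(n_e·A·√(4πDt)) = 62.8/(0.31 × 7.61 × 65.26) = 0.4079 kg/m³.
(x−vt)²/(4Dt) = (24.604)²/(4 × 2.69 × 126) = 0.4465; exp(−0.4465) = 0.6399.
C = 0.4079 × 0.6399 = 0.261 kg/m³.

0.261 kg/m³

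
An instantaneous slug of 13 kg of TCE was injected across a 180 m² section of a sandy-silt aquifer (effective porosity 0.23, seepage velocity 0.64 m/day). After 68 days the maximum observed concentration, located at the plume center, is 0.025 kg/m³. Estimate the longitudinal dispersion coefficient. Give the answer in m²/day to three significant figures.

0.185 m²/day

At the plume center C_max = M/(n_e·A·√(4πDt)), so D = M²/(4πt·(n_e·A·C_max)²).
n_e·A·C_max = 0.23 × 180 × 0.025 = 1.035 kg/m.
D = 13²/(4π × 68 × 1.035²) = 0.185 m²/day.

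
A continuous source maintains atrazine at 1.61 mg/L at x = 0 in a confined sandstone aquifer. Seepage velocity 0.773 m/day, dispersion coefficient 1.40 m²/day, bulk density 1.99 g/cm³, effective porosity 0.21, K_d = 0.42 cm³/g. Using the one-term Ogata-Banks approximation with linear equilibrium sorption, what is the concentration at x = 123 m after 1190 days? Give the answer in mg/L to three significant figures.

1.60 mg/L

Retardation factor R = 1 + ρ_b·K_d/n = 1 + 1.99 × 0.42/0.21 = 4.980.
Sorption retards both mechanisms: v_R = v/R = 0.1552 m/day, D_R = D/R = 0.2811 m²/day.
v_R·t = 0.1552 × 1190 = 184.688 m; 2√(D_R t) = 36.58 m; argument = (123 − 184.688)/36.58 = -1.686.
C = C₀ × ½·erfc(-1.686) = 1.61 × 0.9914 = 1.60 mg/L.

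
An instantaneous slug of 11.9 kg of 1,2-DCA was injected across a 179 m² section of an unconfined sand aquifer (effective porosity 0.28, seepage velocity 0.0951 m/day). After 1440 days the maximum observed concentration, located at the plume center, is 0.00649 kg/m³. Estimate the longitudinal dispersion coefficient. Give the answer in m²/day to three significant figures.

0.0740 m²/day

At the plume center C_max = M/(n_e·A·√(4πDt)), so D = M²/(4πt·(n_e·A·C_max)²).
n_e·A·C_max = 0.28 × 179 × 0.00649 = 0.3253 kg/m.
D = 11.9²/(4π × 1440 × 0.3253²) = 0.0740 m²/day.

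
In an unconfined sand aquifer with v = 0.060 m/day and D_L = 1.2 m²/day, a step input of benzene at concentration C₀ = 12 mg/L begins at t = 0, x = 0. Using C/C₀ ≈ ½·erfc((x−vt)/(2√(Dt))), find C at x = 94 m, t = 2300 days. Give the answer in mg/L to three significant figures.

For a continuous step input, C/C₀ ≈ ½·erfc((x−vt)/(2√(Dt))).
vt = 0.060 × 2300 = 138 m and 2√(Dt) = 2√(1.2 × 2300) = 105.1 m.
Argument (x−vt)/(2√(Dt)) = (94 − 138)/105.1 = -0.4186; ½·erfc(-0.4186) = 0.7231.
C = 12 × 0.7231 = 8.68 mg/L.

8.68 mg/L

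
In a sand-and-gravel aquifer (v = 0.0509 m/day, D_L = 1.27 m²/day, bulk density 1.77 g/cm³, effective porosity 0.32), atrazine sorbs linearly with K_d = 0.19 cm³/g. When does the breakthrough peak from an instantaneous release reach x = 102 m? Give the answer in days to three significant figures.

3230 days

Retardation factor R = 1 + ρ_b·K_d/n = 1 + 1.77 × 0.19/0.32 = 2.051.
Sorption retards both mechanisms: v_R = v/R = 0.02482 m/day, D_R = D/R = 0.6192 m²/day.
Peak time from v_R²t² + 2D_R t − x² = 0: t = (√(D_R² + v_R²x²) − D_R)/v_R².
√(D_R² + v_R²x²) = √(0.6192² + 0.02482² × 102²) = 2.606; v_R² = 0.0006160.
t = (2.606 − 0.6192)/0.0006160 = 3230 days.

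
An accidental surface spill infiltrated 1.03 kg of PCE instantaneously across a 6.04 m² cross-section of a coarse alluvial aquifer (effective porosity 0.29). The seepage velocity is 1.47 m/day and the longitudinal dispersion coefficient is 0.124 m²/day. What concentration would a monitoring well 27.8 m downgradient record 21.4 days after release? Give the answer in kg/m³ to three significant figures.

0.0289 kg/m³

For an instantaneous plane source, C(x,t) = M/(n_e·A·√(4πDt)) · exp(−(x−vt)²/(4Dt)), with n_e·A the pore (flow) area.
Plume center vt = 1.47 × 21.4 = 31.458 m, so the well at 27.8 m is 3.658 m upgradient of the peak.
√(4πDt) = 5.775 m, giving peak height M/(n_e·A·√(4πDt)) = 1.03/(0.29 × 6.04 × 5.775) = 0.1018 kg/m³.
(x−vt)²/(4Dt) = (-3.658)²/(4 × 0.124 × 21.4) = 1.261; exp(−1.261) = 0.2834.
C = 0.1018 × 0.2834 = 0.0289 kg/m³.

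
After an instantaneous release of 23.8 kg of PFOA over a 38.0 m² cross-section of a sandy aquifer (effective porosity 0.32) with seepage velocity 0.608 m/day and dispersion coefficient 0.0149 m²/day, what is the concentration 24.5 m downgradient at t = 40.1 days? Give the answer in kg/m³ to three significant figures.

0.710 kg/m³

For an instantaneous plane source, C(x,t) = M/(n_e·A·√(4πDt)) · exp(−(x−vt)²/(4Dt)), with n_e·A the pore (flow) area.
Plume center vt = 0.608 × 40.1 = 24.3808 m, so the well at 24.5 m is 0.1192 m downgradient of the peak.
√(4πDt) = 2.740 m, giving peak height M/(n_e·A·√(4πDt)) = 23.8/(0.32 × 38.0 × 2.740) = 0.7143 kg/m³.
(x−vt)²/(4Dt) = (0.1192)²/(4 × 0.0149 × 40.1) = 0.005945; exp(−0.005945) = 0.9941.
C = 0.7143 × 0.9941 = 0.710 kg/m³.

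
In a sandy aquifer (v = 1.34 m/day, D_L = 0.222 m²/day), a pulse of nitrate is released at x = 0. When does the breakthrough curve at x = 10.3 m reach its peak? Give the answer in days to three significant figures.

For the 1D instantaneous-source solution, setting ∂C/∂t = 0 at fixed x gives v²t² + 2Dt − x² = 0, so t = (√(D² + v²x²) − D)/v².
√(D² + v²x²) = √(0.222² + 1.34² × 10.3²) = 13.80; v² = 1.7956.
t = (13.80 − 0.222)/1.7956 = 7.56 days (vs. the pure-advection estimate x/v = 7.69 d).

7.56 days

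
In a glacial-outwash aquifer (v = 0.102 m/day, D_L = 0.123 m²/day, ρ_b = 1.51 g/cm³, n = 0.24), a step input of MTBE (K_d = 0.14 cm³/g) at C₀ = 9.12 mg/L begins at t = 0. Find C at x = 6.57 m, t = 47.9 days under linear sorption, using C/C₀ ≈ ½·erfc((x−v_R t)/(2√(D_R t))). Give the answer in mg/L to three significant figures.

Retardation factor R = 1 + ρ_b·K_d/n = 1 + 1.51 × 0.14/0.24 = 1.881.
Sorption retards both mechanisms: v_R = v/R = 0.05423 m/day, D_R = D/R = 0.06539 m²/day.
v_R·t = 0.05423 × 47.9 = 2.597617 m; 2√(D_R t) = 3.540 m; argument = (6.57 − 2.597617)/3.540 = 1.122.
C = C₀ × ½·erfc(1.122) = 9.12 × 0.05628 = 0.513 mg/L.

0.513 mg/L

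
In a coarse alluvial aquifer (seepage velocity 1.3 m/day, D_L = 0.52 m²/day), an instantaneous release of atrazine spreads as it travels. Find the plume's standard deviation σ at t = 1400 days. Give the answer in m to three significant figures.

Dispersive spreading gives a Gaussian with σ² = 2Dt; advection only shifts the center.
σ = √(2 × 0.52 × 1400) = 38.2 m.

38.2 m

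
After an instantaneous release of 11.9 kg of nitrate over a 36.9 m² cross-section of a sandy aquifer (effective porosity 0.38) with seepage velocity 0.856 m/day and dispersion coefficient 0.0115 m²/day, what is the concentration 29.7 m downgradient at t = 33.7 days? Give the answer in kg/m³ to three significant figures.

0.241 kg/m³

For an instantaneous plane source, C(x,t) = M/(n_e·A·√(4πDt)) · exp(−(x−vt)²/(4Dt)), with n_e·A the pore (flow) area.
Plume center vt = 0.856 × 33.7 = 28.8472 m, so the well at 29.7 m is 0.8528 m downgradient of the peak.
√(4πDt) = 2.207 m, giving peak height M/(n_e·A·√(4πDt)) = 11.9/(0.38 × 36.9 × 2.207) = 0.3845 kg/m³.
(x−vt)²/(4Dt) = (0.8528)²/(4 × 0.0115 × 33.7) = 0.4691; exp(−0.4691) = 0.6256.
C = 0.3845 × 0.6256 = 0.241 kg/m³.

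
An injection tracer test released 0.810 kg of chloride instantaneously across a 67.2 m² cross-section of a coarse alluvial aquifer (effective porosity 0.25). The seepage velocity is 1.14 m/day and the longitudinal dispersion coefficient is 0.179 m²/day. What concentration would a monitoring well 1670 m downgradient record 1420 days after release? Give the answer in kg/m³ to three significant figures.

For an instantaneous plane source, C(x,t) = M/(n_e·A·√(4πDt)) · exp(−(x−vt)²/(4Dt)), with n_e·A the pore (flow) area.
Plume center vt = 1.14 × 1420 = 1618.8 m, so the well at 1670 m is 51.2 m downgradient of the peak.
√(4πDt) = 56.52 m, giving peak height M/(n_e·A·√(4πDt)) = 0.810/(0.25 × 67.2 × 56.52) = 0.0008530 kg/m³.
(x−vt)²/(4Dt) = (51.2)²/(4 × 0.179 × 1420) = 2.578; exp(−2.578) = 0.07593.
C = 0.0008530 × 0.07593 = 6.48e-05 kg/m³.

6.48e-05 kg/m³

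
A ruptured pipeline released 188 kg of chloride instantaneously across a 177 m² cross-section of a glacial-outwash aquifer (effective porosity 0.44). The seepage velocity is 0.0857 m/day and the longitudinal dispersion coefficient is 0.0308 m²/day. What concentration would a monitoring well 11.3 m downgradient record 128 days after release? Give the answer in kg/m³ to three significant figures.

For an instantaneous plane source, C(x,t) = M/(n_e·A·√(4πDt)) · exp(−(x−vt)²/(4Dt)), with n_e·A the pore (flow) area.
Plume center vt = 0.0857 × 128 = 10.9696 m, so the well at 11.3 m is 0.3304 m downgradient of the peak.
√(4πDt) = 7.039 m, giving peak height M/(n_e·A·√(4πDt)) = 188/(0.44 × 177 × 7.039) = 0.3429 kg/m³.
(x−vt)²/(4Dt) = (0.3304)²/(4 × 0.0308 × 128) = 0.006922; exp(−0.006922) = 0.9931.
C = 0.3429 × 0.9931 = 0.341 kg/m³.

0.341 kg/m³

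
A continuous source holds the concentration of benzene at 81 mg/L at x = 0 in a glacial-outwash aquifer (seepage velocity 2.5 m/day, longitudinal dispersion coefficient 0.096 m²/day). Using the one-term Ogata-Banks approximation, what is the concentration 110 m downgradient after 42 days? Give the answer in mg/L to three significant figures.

3.17 mg/L

For a continuous step input, C/C₀ ≈ ½·erfc((x−vt)/(2√(Dt))).
vt = 2.5 × 42 = 105 m and 2√(Dt) = 2√(0.096 × 42) = 4.016 m.
Argument (x−vt)/(2√(Dt)) = (110 − 105)/4.016 = 1.245; ½·erfc(1.245) = 0.03914.
C = 81 × 0.03914 = 3.17 mg/L.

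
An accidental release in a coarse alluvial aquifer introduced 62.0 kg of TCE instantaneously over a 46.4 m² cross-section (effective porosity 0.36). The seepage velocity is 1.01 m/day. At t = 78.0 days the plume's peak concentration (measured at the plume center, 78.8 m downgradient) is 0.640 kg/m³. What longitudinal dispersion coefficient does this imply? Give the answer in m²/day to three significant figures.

0.0343 m²/day

At the plume center C_max = M/(n_e·A·√(4πDt)), so D = M²/(4πt·(n_e·A·C_max)²).
n_e·A·C_max = 0.36 × 46.4 × 0.640 = 10.69 kg/m.
D = 62.0²/(4π × 78.0 × 10.69²) = 0.0343 m²/day.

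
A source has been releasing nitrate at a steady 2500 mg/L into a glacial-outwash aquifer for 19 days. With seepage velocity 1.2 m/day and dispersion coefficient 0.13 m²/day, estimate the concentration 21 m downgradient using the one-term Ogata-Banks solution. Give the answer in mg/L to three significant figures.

For a continuous step input, C/C₀ ≈ ½·erfc((x−vt)/(2√(Dt))).
vt = 1.2 × 19 = 22.8 m and 2√(Dt) = 2√(0.13 × 19) = 3.143 m.
Argument (x−vt)/(2√(Dt)) = (21 − 22.8)/3.143 = -0.5727; ½·erfc(-0.5727) = 0.7910.
C = 2500 × 0.7910 = 1980 mg/L.

1980 mg/L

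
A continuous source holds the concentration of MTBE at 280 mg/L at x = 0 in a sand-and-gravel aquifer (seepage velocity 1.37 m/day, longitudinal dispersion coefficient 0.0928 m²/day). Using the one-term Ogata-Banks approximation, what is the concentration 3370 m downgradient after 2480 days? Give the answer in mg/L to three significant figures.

252 mg/L

For a continuous step input, C/C₀ ≈ ½·erfc((x−vt)/(2√(Dt))).
vt = 1.37 × 2480 = 3397.6 m and 2√(Dt) = 2√(0.0928 × 2480) = 30.34 m.
Argument (x−vt)/(2√(Dt)) = (3370 − 3397.6)/30.34 = -0.9097; ½·erfc(-0.9097) = 0.9009.
C = 280 × 0.9009 = 252 mg/L.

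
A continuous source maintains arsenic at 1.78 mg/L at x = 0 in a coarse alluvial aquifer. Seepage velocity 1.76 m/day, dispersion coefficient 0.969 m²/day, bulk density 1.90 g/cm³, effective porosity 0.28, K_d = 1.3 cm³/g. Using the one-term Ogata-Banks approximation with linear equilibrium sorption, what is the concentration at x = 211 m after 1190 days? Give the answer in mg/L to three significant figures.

Retardation factor R = 1 + ρ_b·K_d/n = 1 + 1.90 × 1.3/0.28 = 9.821.
Sorption retards both mechanisms: v_R = v/R = 0.1792 m/day, D_R = D/R = 0.09867 m²/day.
v_R·t = 0.1792 × 1190 = 213.248 m; 2√(D_R t) = 21.67 m; argument = (211 − 213.248)/21.67 = -0.1037.
C = C₀ × ½·erfc(-0.1037) = 1.78 × 0.5583 = 0.994 mg/L.

0.994 mg/L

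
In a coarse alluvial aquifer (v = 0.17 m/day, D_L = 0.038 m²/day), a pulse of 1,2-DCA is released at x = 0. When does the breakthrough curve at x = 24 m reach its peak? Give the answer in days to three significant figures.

For the 1D instantaneous-source solution, setting ∂C/∂t = 0 at fixed x gives v²t² + 2Dt − x² = 0, so t = (√(D² + v²x²) − D)/v².
√(D² + v²x²) = √(0.038² + 0.17² × 24²) = 4.080; v² = 0.0289.
t = (4.080 − 0.038)/0.0289 = 140 days (vs. the pure-advection estimate x/v = 141 d).

140 days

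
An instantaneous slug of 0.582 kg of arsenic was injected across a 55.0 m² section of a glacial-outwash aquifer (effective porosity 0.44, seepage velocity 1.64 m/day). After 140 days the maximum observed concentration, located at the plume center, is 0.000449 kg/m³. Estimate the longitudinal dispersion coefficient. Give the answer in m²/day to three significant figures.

1.63 m²/day

At the plume center C_max = M/(n_e·A·√(4πDt)), so D = M²/(4πt·(n_e·A·C_max)²).
n_e·A·C_max = 0.44 × 55.0 × 0.000449 = 0.01087 kg/m.
D = 0.582²/(4π × 140 × 0.01087²) = 1.63 m²/day.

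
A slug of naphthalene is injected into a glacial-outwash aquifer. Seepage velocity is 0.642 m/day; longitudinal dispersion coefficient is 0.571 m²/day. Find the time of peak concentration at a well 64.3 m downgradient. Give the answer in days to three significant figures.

98.8 days

For the 1D instantaneous-source solution, setting ∂C/∂t = 0 at fixed x gives v²t² + 2Dt − x² = 0, so t = (√(D² + v²x²) − D)/v².
√(D² + v²x²) = √(0.571² + 0.642² × 64.3²) = 41.28; v² = 0.412164.
t = (41.28 − 0.571)/0.412164 = 98.8 days (vs. the pure-advection estimate x/v = 100 d).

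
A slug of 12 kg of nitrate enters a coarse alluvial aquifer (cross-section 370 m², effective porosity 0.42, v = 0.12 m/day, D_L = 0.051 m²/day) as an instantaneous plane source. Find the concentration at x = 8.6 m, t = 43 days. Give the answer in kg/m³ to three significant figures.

0.00382 kg/m³

For an instantaneous plane source, C(x,t) = M/(n_e·A·√(4πDt)) · exp(−(x−vt)²/(4Dt)), with n_e·A the pore (flow) area.
Plume center vt = 0.12 × 43 = 5.16 m, so the well at 8.6 m is 3.44 m downgradient of the peak.
√(4πDt) = 5.250 m, giving peak height M/(n_e·A·√(4πDt)) = 12/(0.42 × 370 × 5.250) = 0.01471 kg/m³.
(x−vt)²/(4Dt) = (3.44)²/(4 × 0.051 × 43) = 1.349; exp(−1.349) = 0.2595.
C = 0.01471 × 0.2595 = 0.00382 kg/m³.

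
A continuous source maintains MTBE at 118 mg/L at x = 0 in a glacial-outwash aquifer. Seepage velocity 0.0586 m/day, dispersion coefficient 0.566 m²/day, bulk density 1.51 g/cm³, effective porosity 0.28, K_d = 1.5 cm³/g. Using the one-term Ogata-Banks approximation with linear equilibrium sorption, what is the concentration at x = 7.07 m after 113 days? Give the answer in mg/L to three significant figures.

5.37 mg/L

Retardation factor R = 1 + ρ_b·K_d/n = 1 + 1.51 × 1.5/0.28 = 9.089.
Sorption retards both mechanisms: v_R = v/R = 0.006447 m/day, D_R = D/R = 0.06227 m²/day.
v_R·t = 0.006447 × 113 = 0.728511 m; 2√(D_R t) = 5.305 m; argument = (7.07 − 0.728511)/5.305 = 1.195.
C = C₀ × ½·erfc(1.195) = 118 × 0.04552 = 5.37 mg/L.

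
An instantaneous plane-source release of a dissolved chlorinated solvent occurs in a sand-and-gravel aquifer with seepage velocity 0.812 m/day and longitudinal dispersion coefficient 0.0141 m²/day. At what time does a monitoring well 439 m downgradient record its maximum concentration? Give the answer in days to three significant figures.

For the 1D instantaneous-source solution, setting ∂C/∂t = 0 at fixed x gives v²t² + 2Dt − x² = 0, so t = (√(D² + v²x²) − D)/v².
√(D² + v²x²) = √(0.0141² + 0.812² × 439²) = 356.5; v² = 0.659344.
t = (356.5 − 0.0141)/0.659344 = 541 days (vs. the pure-advection estimate x/v = 541 d).

541 days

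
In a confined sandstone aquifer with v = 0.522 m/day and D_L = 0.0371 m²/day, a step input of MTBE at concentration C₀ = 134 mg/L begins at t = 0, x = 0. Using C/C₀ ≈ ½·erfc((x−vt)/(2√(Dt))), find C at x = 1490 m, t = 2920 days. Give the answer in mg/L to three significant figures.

133 mg/L

For a continuous step input, C/C₀ ≈ ½·erfc((x−vt)/(2√(Dt))).
vt = 0.522 × 2920 = 1524.24 m and 2√(Dt) = 2√(0.0371 × 2920) = 20.82 m.
Argument (x−vt)/(2√(Dt)) = (1490 − 1524.24)/20.82 = -1.645; ½·erfc(-1.645) = 0.9900.
C = 134 × 0.9900 = 133 mg/L.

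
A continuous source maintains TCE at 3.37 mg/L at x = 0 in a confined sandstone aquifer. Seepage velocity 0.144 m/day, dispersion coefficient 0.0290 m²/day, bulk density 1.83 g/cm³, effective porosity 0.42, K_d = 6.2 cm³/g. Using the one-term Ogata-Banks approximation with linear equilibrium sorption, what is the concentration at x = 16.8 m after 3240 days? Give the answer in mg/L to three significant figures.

1.61 mg/L

Retardation factor R = 1 + ρ_b·K_d/n = 1 + 1.83 × 6.2/0.42 = 28.01.
Sorption retards both mechanisms: v_R = v/R = 0.005141 m/day, D_R = D/R = 0.001035 m²/day.
v_R·t = 0.005141 × 3240 = 16.65684 m; 2√(D_R t) = 3.662 m; argument = (16.8 − 16.65684)/3.662 = 0.03909.
C = C₀ × ½·erfc(0.03909) = 3.37 × 0.4780 = 1.61 mg/L.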